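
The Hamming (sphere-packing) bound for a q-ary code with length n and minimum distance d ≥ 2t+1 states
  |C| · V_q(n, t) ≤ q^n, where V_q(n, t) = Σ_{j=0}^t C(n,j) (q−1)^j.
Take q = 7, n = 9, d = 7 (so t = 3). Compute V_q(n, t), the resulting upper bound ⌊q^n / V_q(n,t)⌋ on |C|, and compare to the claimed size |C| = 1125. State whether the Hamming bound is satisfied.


V_q(n, t) = 19495, q^n = 40353607, Hamming bound = 2069, |C| = 1125 ≤ bound (satisfied).

Step 1: Compute V_q(n, t) = Σ_{j=0}^3 C(n, j) (q−1)^j.
  j = 0: C(9,0)·(6)^0 = 1·1 = 1.
  j = 1: C(9,1)·(6)^1 = 9·6 = 54.
  j = 2: C(9,2)·(6)^2 = 36·36 = 1296.
  j = 3: C(9,3)·(6)^3 = 84·216 = 18144.
  V_q(n, t) = 1 + 54 + 1296 + 18144 = 19495.
Step 2: q^n = 7^9 = 40353607.
Step 3: Hamming bound ⌊q^n / V_q(n,t)⌋ = ⌊40353607/19495⌋ = 2069.
Step 4: Compare |C| = 1125 to 2069: satisfied.
The claimed |C| lies below the Hamming bound.


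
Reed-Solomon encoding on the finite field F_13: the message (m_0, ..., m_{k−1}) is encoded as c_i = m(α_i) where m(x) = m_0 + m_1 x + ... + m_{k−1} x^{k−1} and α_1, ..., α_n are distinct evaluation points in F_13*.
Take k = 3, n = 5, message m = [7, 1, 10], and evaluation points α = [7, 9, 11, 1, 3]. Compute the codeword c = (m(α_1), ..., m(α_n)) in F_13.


c = [10, 7, 6, 5, 9]

Message polynomial: m(x) = 7 + 1·x + 10·x^2 (mod 13).
For each evaluation point α_i, compute m(α_i) mod 13:
  α_1 = 7: Horner steps 10 → 6 → 10, so m(7) = 10.
  α_2 = 9: Horner steps 10 → 0 → 7, so m(9) = 7.
  α_3 = 11: Horner steps 10 → 7 → 6, so m(11) = 6.
  α_4 = 1: Horner steps 10 → 11 → 5, so m(1) = 5.
  α_5 = 3: Horner steps 10 → 5 → 9, so m(3) = 9.
Codeword c = [10, 7, 6, 5, 9] ∈ F_13^5.


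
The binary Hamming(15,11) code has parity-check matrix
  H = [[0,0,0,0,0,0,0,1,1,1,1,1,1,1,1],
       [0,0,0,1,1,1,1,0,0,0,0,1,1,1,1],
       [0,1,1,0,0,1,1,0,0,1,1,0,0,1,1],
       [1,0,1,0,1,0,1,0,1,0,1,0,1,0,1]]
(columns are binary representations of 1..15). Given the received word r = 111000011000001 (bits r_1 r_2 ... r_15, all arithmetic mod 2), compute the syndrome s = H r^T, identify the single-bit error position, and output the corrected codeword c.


s = (1, 1, 1, 0)^T, error position = 14, corrected codeword c = 111000011000011

Compute s = H r^T mod 2 one row at a time:
  s_1 = 1 + 1 + 0 + 0 + 0 + 0 + 0 + 1 = 3 ≡ 1 (mod 2).
  s_2 = 0 + 0 + 0 + 0 + 0 + 0 + 0 + 1 = 1 ≡ 1 (mod 2).
  s_3 = 1 + 1 + 0 + 0 + 0 + 0 + 0 + 1 = 3 ≡ 1 (mod 2).
  s_4 = 1 + 1 + 0 + 0 + 1 + 0 + 0 + 1 = 4 ≡ 0 (mod 2).
s = (1, 1, 1, 0)^T — this equals column 14 of H (binary 1110), so error is at position 14.
Correct: flip bit 14 of r = 111000011000001 to get c = 111000011000011.


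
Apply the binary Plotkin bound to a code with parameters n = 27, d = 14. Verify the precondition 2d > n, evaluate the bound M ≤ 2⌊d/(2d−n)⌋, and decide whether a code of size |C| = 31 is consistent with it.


Plotkin bound M ≤ 28; given |C| = 31 > bound (violated).

Check applicability: 2d = 28, n = 27.
2d − n = 1 > 0, so Plotkin applies.
Compute d/(2d−n) = 14/1 ≈ 14.0000.
⌊d/(2d−n)⌋ = 14.
Plotkin bound: M ≤ 2·14 = 28.
Given |C| = 31, check: VIOLATED.
This |C| is above the Plotkin bound, so no binary code with n = 27, d = 14 and 31 codewords exists.


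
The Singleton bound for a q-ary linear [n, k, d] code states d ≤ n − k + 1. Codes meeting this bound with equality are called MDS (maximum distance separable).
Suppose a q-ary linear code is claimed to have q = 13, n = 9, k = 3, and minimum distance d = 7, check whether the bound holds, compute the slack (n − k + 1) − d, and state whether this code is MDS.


Singleton RHS = n − k + 1 = 7, slack = 0, bound satisfied, MDS.

Singleton bound: d ≤ n − k + 1.
Here n = 9, k = 3, so n − k + 1 = 7.
Given d = 7, check d ≤ 7: YES.
Slack = (n − k + 1) − d = 0.
The code is MDS (slack = 0).
Description: the claimed parameters are [9, 3, 7]_13; such a code would be MDS (meets Singleton bound).


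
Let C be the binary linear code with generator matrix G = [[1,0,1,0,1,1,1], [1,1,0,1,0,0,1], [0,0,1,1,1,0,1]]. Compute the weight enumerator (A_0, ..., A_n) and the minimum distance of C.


Weight distribution: A_0 = 1, A_3 = 2, A_4 = 3, A_5 = 2. Minimum distance d = 3.

Enumerate all 2^3 = 8 messages m ∈ F_2^3.
For each, compute codeword c = mG in F_2^7, then tally its weight.
  m = 000 → c = 0000000, weight = 0.
  m = 100 → c = 1010111, weight = 5.
  m = 010 → c = 1101001, weight = 4.
  m = 110 → c = 0111110, weight = 5.
  m = 001 → c = 0011101, weight = 4.
  m = 101 → c = 1001010, weight = 3.
  m = 011 → c = 1110100, weight = 4.
  m = 111 → c = 0100011, weight = 3.
Tally weights:
  weight 0: 1 codewords.
  weight 3: 2 codewords.
  weight 4: 3 codewords.
  weight 5: 2 codewords.
Minimum distance d = smallest w > 0 with A_w > 0 = 3.
Sanity: Σ A_w = 8 = 2^3 = 8 ✓.


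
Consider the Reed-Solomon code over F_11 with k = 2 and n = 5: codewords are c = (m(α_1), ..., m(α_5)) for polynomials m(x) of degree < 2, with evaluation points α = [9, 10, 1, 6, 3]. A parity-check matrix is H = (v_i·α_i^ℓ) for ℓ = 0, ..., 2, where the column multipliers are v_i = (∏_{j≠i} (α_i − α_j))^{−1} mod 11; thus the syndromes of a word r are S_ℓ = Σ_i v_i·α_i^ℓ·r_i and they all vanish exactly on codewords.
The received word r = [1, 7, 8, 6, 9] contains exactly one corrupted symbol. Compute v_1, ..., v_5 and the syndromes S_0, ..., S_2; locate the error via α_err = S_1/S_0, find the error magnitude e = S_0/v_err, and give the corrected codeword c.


S = (3, 7, 9), error at position 4, error magnitude e = 1, c = [1, 7, 8, 5, 9].

Step 1: column multipliers v_i = (∏_{j≠i}(α_i − α_j))^{−1} mod 11.
  i = 1 (α = 9): (9−10)(9−1)(9−6)(9−3) = (−1)·8·3·6 = −144 ≡ 10, so v_1 = 10^{−1} = 10 (mod 11).
  i = 2 (α = 10): (10−9)(10−1)(10−6)(10−3) = 1·9·4·7 = 252 ≡ 10, so v_2 = 10^{−1} = 10 (mod 11).
  i = 3 (α = 1): (1−9)(1−10)(1−6)(1−3) = (−8)·(−9)·(−5)·(−2) = 720 ≡ 5, so v_3 = 5^{−1} = 9 (mod 11).
  i = 4 (α = 6): (6−9)(6−10)(6−1)(6−3) = (−3)·(−4)·5·3 = 180 ≡ 4, so v_4 = 4^{−1} = 3 (mod 11).
  i = 5 (α = 3): (3−9)(3−10)(3−1)(3−6) = (−6)·(−7)·2·(−3) = −252 ≡ 1, so v_5 = 1^{−1} = 1 (mod 11).
  v = [10, 10, 9, 3, 1].
Step 2: syndromes of r = [1, 7, 8, 6, 9] (all sums mod 11).
  S_0 = Σ v_i r_i = 10·1 + 10·7 + 9·8 + 3·6 + 1·9 = 179 ≡ 3.
  S_1 = Σ v_i α_i r_i = 10·9·1 + 10·10·7 + 9·1·8 + 3·6·6 + 1·3·9 = 997 ≡ 7.
  α_i^2 mod 11 = [4, 1, 1, 3, 9].
  S_2 = Σ v_i α_i^2 r_i = 10·4·1 + 10·1·7 + 9·1·8 + 3·3·6 + 1·9·9 = 317 ≡ 9.
  S = (3, 7, 9) ≠ 0, so r is not a codeword (an error is present).
Step 3: locate the error. For a single error e at position i, S_ℓ = v_i·e·α_i^ℓ, so α_err = S_1/S_0.
  S_0^{−1} = 3^{−1} = 4 (mod 11), so α_err = 7·4 = 28 ≡ 6 = α_4. Error position i = 4.
  Consistency check: S_2/S_1 = 9·8 = 72 ≡ 6 = α_err ✓ (single-error assumption holds).
Step 4: error magnitude e = S_0/v_4 = S_0·∏_{j≠4}(α_4 − α_j) = 3·4 = 12 ≡ 1 (mod 11).
Step 5: correct position 4: c_4 = r_4 − e = 6 − 1 ≡ 5 (mod 11). Hence c = [1, 7, 8, 5, 9].
  Check: interpolating c through the α_i gives m(x) = 2 + 6·x (degree < 2) with m(α_i) = c_i for every i, so c is indeed a codeword.


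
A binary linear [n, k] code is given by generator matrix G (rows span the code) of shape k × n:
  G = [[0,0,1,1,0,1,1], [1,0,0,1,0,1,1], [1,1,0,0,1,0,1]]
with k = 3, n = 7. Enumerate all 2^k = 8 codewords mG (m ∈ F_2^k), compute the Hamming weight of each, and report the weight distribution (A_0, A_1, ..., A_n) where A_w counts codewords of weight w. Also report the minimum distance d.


Weight distribution: A_0 = 1, A_2 = 1, A_4 = 5, A_6 = 1. Minimum distance d = 2.

Enumerate all 2^3 = 8 messages m ∈ F_2^3.
For each, compute codeword c = mG in F_2^7, then tally its weight.
  m = 000 → c = 0000000, weight = 0.
  m = 100 → c = 0011011, weight = 4.
  m = 010 → c = 1001011, weight = 4.
  m = 110 → c = 1010000, weight = 2.
  m = 001 → c = 1100101, weight = 4.
  m = 101 → c = 1111110, weight = 6.
  m = 011 → c = 0101110, weight = 4.
  m = 111 → c = 0110101, weight = 4.
Tally weights:
  weight 0: 1 codewords.
  weight 2: 1 codewords.
  weight 4: 5 codewords.
  weight 6: 1 codewords.
Minimum distance d = smallest w > 0 with A_w > 0 = 2.
Sanity: Σ A_w = 8 = 2^3 = 8 ✓.


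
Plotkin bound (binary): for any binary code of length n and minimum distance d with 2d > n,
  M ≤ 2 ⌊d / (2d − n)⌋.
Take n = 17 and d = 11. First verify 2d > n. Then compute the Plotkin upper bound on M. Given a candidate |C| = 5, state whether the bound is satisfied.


Plotkin bound M ≤ 4; given |C| = 5 > bound (violated).

Check applicability: 2d = 22, n = 17.
2d − n = 5 > 0, so Plotkin applies.
Compute d/(2d−n) = 11/5 ≈ 2.2000.
⌊d/(2d−n)⌋ = 2.
Plotkin bound: M ≤ 2·2 = 4.
Given |C| = 5, check: VIOLATED.
This |C| is above the Plotkin bound, so no binary code with n = 17, d = 11 and 5 codewords exists.


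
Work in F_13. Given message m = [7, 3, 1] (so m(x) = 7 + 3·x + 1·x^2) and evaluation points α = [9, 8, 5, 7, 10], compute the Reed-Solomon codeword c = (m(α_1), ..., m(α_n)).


c = [11, 4, 8, 12, 7]

Message polynomial: m(x) = 7 + 3·x + 1·x^2 (mod 13).
For each evaluation point α_i, compute m(α_i) mod 13:
  α_1 = 9: Horner steps 1 → 12 → 11, so m(9) = 11.
  α_2 = 8: Horner steps 1 → 11 → 4, so m(8) = 4.
  α_3 = 5: Horner steps 1 → 8 → 8, so m(5) = 8.
  α_4 = 7: Horner steps 1 → 10 → 12, so m(7) = 12.
  α_5 = 10: Horner steps 1 → 0 → 7, so m(10) = 7.
Codeword c = [11, 4, 8, 12, 7] ∈ F_13^5.


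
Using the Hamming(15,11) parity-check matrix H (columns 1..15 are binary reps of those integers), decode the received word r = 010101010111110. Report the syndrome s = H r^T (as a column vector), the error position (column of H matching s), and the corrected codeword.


s = (0, 1, 1, 0)^T, error position = 6, corrected codeword c = 010100010111110

Compute s = H r^T mod 2 one row at a time:
  s_1 = 1 + 0 + 1 + 1 + 1 + 1 + 1 + 0 = 6 ≡ 0 (mod 2).
  s_2 = 1 + 0 + 1 + 0 + 1 + 1 + 1 + 0 = 5 ≡ 1 (mod 2).
  s_3 = 1 + 0 + 1 + 0 + 1 + 1 + 1 + 0 = 5 ≡ 1 (mod 2).
  s_4 = 0 + 0 + 0 + 0 + 0 + 1 + 1 + 0 = 2 ≡ 0 (mod 2).
s = (0, 1, 1, 0)^T — this equals column 6 of H (binary 0110), so error is at position 6.
Correct: flip bit 6 of r = 010101010111110 to get c = 010100010111110.


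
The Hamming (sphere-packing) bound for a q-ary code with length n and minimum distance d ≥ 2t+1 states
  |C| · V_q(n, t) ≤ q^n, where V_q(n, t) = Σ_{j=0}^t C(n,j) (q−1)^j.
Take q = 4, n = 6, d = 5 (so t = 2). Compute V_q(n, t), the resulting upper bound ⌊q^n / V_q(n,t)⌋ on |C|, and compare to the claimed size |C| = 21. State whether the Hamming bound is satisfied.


V_q(n, t) = 154, q^n = 4096, Hamming bound = 26, |C| = 21 ≤ bound (satisfied).

Step 1: Compute V_q(n, t) = Σ_{j=0}^2 C(n, j) (q−1)^j.
  j = 0: C(6,0)·(3)^0 = 1·1 = 1.
  j = 1: C(6,1)·(3)^1 = 6·3 = 18.
  j = 2: C(6,2)·(3)^2 = 15·9 = 135.
  V_q(n, t) = 1 + 18 + 135 = 154.
Step 2: q^n = 4^6 = 4096.
Step 3: Hamming bound ⌊q^n / V_q(n,t)⌋ = ⌊4096/154⌋ = 26.
Step 4: Compare |C| = 21 to 26: satisfied.
The claimed |C| lies below the Hamming bound.


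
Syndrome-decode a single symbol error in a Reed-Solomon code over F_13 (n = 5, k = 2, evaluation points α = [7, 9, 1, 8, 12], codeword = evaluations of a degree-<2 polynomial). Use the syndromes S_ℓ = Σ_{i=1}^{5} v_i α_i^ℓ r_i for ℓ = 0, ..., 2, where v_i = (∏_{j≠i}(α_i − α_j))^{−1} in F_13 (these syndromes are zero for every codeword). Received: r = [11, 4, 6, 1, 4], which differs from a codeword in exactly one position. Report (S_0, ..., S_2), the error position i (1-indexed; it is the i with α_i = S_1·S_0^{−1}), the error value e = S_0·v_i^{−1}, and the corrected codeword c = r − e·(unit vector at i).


S = (3, 10, 3), error at position 5, error magnitude e = 4, c = [11, 4, 6, 1, 0].

Step 1: column multipliers v_i = (∏_{j≠i}(α_i − α_j))^{−1} mod 13.
  i = 1 (α = 7): (7−9)(7−1)(7−8)(7−12) = (−2)·6·(−1)·(−5) = −60 ≡ 5, so v_1 = 5^{−1} = 8 (mod 13).
  i = 2 (α = 9): (9−7)(9−1)(9−8)(9−12) = 2·8·1·(−3) = −48 ≡ 4, so v_2 = 4^{−1} = 10 (mod 13).
  i = 3 (α = 1): (1−7)(1−9)(1−8)(1−12) = (−6)·(−8)·(−7)·(−11) = 3696 ≡ 4, so v_3 = 4^{−1} = 10 (mod 13).
  i = 4 (α = 8): (8−7)(8−9)(8−1)(8−12) = 1·(−1)·7·(−4) = 28 ≡ 2, so v_4 = 2^{−1} = 7 (mod 13).
  i = 5 (α = 12): (12−7)(12−9)(12−1)(12−8) = 5·3·11·4 = 660 ≡ 10, so v_5 = 10^{−1} = 4 (mod 13).
  v = [8, 10, 10, 7, 4].
Step 2: syndromes of r = [11, 4, 6, 1, 4] (all sums mod 13).
  S_0 = Σ v_i r_i = 8·11 + 10·4 + 10·6 + 7·1 + 4·4 = 211 ≡ 3.
  S_1 = Σ v_i α_i r_i = 8·7·11 + 10·9·4 + 10·1·6 + 7·8·1 + 4·12·4 = 1284 ≡ 10.
  α_i^2 mod 13 = [10, 3, 1, 12, 1].
  S_2 = Σ v_i α_i^2 r_i = 8·10·11 + 10·3·4 + 10·1·6 + 7·12·1 + 4·1·4 = 1160 ≡ 3.
  S = (3, 10, 3) ≠ 0, so r is not a codeword (an error is present).
Step 3: locate the error. For a single error e at position i, S_ℓ = v_i·e·α_i^ℓ, so α_err = S_1/S_0.
  S_0^{−1} = 3^{−1} = 9 (mod 13), so α_err = 10·9 = 90 ≡ 12 = α_5. Error position i = 5.
  Consistency check: S_2/S_1 = 3·4 = 12 ≡ 12 = α_err ✓ (single-error assumption holds).
Step 4: error magnitude e = S_0/v_5 = S_0·∏_{j≠5}(α_5 − α_j) = 3·10 = 30 ≡ 4 (mod 13).
Step 5: correct position 5: c_5 = r_5 − e = 4 − 4 ≡ 0 (mod 13). Hence c = [11, 4, 6, 1, 0].
  Check: interpolating c through the α_i gives m(x) = 3 + 3·x (degree < 2) with m(α_i) = c_i for every i, so c is indeed a codeword.


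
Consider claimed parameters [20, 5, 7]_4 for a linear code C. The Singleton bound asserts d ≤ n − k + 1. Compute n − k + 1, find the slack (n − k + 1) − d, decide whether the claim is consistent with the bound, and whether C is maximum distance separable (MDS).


Singleton RHS = n − k + 1 = 16, slack = 9, bound satisfied, not MDS.

Singleton bound: d ≤ n − k + 1.
Here n = 20, k = 5, so n − k + 1 = 16.
Given d = 7, check d ≤ 16: YES.
Slack = (n − k + 1) − d = 9.
The code is NOT MDS (slack = 9 > 0).
Description: the claimed parameters are [20, 5, 7]_4; such a code would be non-MDS.


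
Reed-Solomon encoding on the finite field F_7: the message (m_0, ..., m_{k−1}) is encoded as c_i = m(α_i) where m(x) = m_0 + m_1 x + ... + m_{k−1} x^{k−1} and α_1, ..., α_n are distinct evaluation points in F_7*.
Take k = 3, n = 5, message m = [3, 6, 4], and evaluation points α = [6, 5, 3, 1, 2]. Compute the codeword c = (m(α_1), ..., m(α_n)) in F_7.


c = [1, 0, 1, 6, 3]

Message polynomial: m(x) = 3 + 6·x + 4·x^2 (mod 7).
For each evaluation point α_i, compute m(α_i) mod 7:
  α_1 = 6: Horner steps 4 → 2 → 1, so m(6) = 1.
  α_2 = 5: Horner steps 4 → 5 → 0, so m(5) = 0.
  α_3 = 3: Horner steps 4 → 4 → 1, so m(3) = 1.
  α_4 = 1: Horner steps 4 → 3 → 6, so m(1) = 6.
  α_5 = 2: Horner steps 4 → 0 → 3, so m(2) = 3.
Codeword c = [1, 0, 1, 6, 3] ∈ F_7^5.


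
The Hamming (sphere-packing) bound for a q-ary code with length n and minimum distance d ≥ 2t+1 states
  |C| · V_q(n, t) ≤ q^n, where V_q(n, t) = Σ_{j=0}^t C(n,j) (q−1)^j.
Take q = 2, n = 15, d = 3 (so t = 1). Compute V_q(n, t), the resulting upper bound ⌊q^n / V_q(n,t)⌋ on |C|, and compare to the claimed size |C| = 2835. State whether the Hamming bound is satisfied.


V_q(n, t) = 16, q^n = 32768, Hamming bound = 2048, |C| = 2835 > bound (violated).

Step 1: Compute V_q(n, t) = Σ_{j=0}^1 C(n, j) (q−1)^j.
  j = 0: C(15,0)·(1)^0 = 1·1 = 1.
  j = 1: C(15,1)·(1)^1 = 15·1 = 15.
  V_q(n, t) = 1 + 15 = 16.
Step 2: q^n = 2^15 = 32768.
Step 3: Hamming bound ⌊q^n / V_q(n,t)⌋ = ⌊32768/16⌋ = 2048.
Step 4: Compare |C| = 2835 to 2048: violated.
The claimed |C| lies above the Hamming bound, so no 2-ary code of length 15 with d ≥ 3 can have 2835 codewords.


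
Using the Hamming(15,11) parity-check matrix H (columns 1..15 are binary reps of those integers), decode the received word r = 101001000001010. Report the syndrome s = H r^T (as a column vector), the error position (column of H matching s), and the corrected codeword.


s = (0, 1, 1, 0)^T, error position = 6, corrected codeword c = 101000000001010

Compute s = H r^T mod 2 one row at a time:
  s_1 = 0 + 0 + 0 + 0 + 1 + 0 + 1 + 0 = 2 ≡ 0 (mod 2).
  s_2 = 0 + 0 + 1 + 0 + 1 + 0 + 1 + 0 = 3 ≡ 1 (mod 2).
  s_3 = 0 + 1 + 1 + 0 + 0 + 0 + 1 + 0 = 3 ≡ 1 (mod 2).
  s_4 = 1 + 1 + 0 + 0 + 0 + 0 + 0 + 0 = 2 ≡ 0 (mod 2).
s = (0, 1, 1, 0)^T — this equals column 6 of H (binary 0110), so error is at position 6.
Correct: flip bit 6 of r = 101001000001010 to get c = 101000000001010.


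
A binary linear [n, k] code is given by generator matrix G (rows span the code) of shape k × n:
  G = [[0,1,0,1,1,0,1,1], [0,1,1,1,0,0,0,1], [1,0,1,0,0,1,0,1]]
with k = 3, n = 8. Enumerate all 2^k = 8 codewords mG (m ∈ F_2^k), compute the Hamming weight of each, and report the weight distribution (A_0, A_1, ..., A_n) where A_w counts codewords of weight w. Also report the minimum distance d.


Weight distribution: A_0 = 1, A_3 = 1, A_4 = 3, A_5 = 2, A_7 = 1. Minimum distance d = 3.

Enumerate all 2^3 = 8 messages m ∈ F_2^3.
For each, compute codeword c = mG in F_2^8, then tally its weight.
  m = 000 → c = 00000000, weight = 0.
  m = 100 → c = 01011011, weight = 5.
  m = 010 → c = 01110001, weight = 4.
  m = 110 → c = 00101010, weight = 3.
  m = 001 → c = 10100101, weight = 4.
  m = 101 → c = 11111110, weight = 7.
  m = 011 → c = 11010100, weight = 4.
  m = 111 → c = 10001111, weight = 5.
Tally weights:
  weight 0: 1 codewords.
  weight 3: 1 codewords.
  weight 4: 3 codewords.
  weight 5: 2 codewords.
  weight 7: 1 codewords.
Minimum distance d = smallest w > 0 with A_w > 0 = 3.
Sanity: Σ A_w = 8 = 2^3 = 8 ✓.


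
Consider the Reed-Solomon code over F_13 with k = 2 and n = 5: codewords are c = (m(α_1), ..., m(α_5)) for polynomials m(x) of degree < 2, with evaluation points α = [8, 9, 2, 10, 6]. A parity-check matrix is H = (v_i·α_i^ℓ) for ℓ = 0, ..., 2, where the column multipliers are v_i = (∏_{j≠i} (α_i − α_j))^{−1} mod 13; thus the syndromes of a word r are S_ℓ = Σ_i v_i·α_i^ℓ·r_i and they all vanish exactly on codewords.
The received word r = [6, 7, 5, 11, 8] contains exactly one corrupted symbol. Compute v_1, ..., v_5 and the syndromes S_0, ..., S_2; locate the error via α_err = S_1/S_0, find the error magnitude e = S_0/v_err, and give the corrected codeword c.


S = (5, 1, 8), error at position 1, error magnitude e = 3, c = [3, 7, 5, 11, 8].

Step 1: column multipliers v_i = (∏_{j≠i}(α_i − α_j))^{−1} mod 13.
  i = 1 (α = 8): (8−9)(8−2)(8−10)(8−6) = (−1)·6·(−2)·2 = 24 ≡ 11, so v_1 = 11^{−1} = 6 (mod 13).
  i = 2 (α = 9): (9−8)(9−2)(9−10)(9−6) = 1·7·(−1)·3 = −21 ≡ 5, so v_2 = 5^{−1} = 8 (mod 13).
  i = 3 (α = 2): (2−8)(2−9)(2−10)(2−6) = (−6)·(−7)·(−8)·(−4) = 1344 ≡ 5, so v_3 = 5^{−1} = 8 (mod 13).
  i = 4 (α = 10): (10−8)(10−9)(10−2)(10−6) = 2·1·8·4 = 64 ≡ 12, so v_4 = 12^{−1} = 12 (mod 13).
  i = 5 (α = 6): (6−8)(6−9)(6−2)(6−10) = (−2)·(−3)·4·(−4) = −96 ≡ 8, so v_5 = 8^{−1} = 5 (mod 13).
  v = [6, 8, 8, 12, 5].
Step 2: syndromes of r = [6, 7, 5, 11, 8] (all sums mod 13).
  S_0 = Σ v_i r_i = 6·6 + 8·7 + 8·5 + 12·11 + 5·8 = 304 ≡ 5.
  S_1 = Σ v_i α_i r_i = 6·8·6 + 8·9·7 + 8·2·5 + 12·10·11 + 5·6·8 = 2432 ≡ 1.
  α_i^2 mod 13 = [12, 3, 4, 9, 10].
  S_2 = Σ v_i α_i^2 r_i = 6·12·6 + 8·3·7 + 8·4·5 + 12·9·11 + 5·10·8 = 2348 ≡ 8.
  S = (5, 1, 8) ≠ 0, so r is not a codeword (an error is present).
Step 3: locate the error. For a single error e at position i, S_ℓ = v_i·e·α_i^ℓ, so α_err = S_1/S_0.
  S_0^{−1} = 5^{−1} = 8 (mod 13), so α_err = 1·8 = 8 ≡ 8 = α_1. Error position i = 1.
  Consistency check: S_2/S_1 = 8·1 = 8 ≡ 8 = α_err ✓ (single-error assumption holds).
Step 4: error magnitude e = S_0/v_1 = S_0·∏_{j≠1}(α_1 − α_j) = 5·11 = 55 ≡ 3 (mod 13).
Step 5: correct position 1: c_1 = r_1 − e = 6 − 3 ≡ 3 (mod 13). Hence c = [3, 7, 5, 11, 8].
  Check: interpolating c through the α_i gives m(x) = 10 + 4·x (degree < 2) with m(α_i) = c_i for every i, so c is indeed a codeword.


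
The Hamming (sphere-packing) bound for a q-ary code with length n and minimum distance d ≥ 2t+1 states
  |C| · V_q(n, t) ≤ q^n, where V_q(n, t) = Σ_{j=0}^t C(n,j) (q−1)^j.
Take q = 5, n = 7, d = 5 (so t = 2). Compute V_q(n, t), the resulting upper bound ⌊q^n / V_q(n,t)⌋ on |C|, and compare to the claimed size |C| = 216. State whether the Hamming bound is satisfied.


V_q(n, t) = 365, q^n = 78125, Hamming bound = 214, |C| = 216 > bound (violated).

Step 1: Compute V_q(n, t) = Σ_{j=0}^2 C(n, j) (q−1)^j.
  j = 0: C(7,0)·(4)^0 = 1·1 = 1.
  j = 1: C(7,1)·(4)^1 = 7·4 = 28.
  j = 2: C(7,2)·(4)^2 = 21·16 = 336.
  V_q(n, t) = 1 + 28 + 336 = 365.
Step 2: q^n = 5^7 = 78125.
Step 3: Hamming bound ⌊q^n / V_q(n,t)⌋ = ⌊78125/365⌋ = 214.
Step 4: Compare |C| = 216 to 214: violated.
The claimed |C| lies above the Hamming bound, so no 5-ary code of length 7 with d ≥ 5 can have 216 codewords.


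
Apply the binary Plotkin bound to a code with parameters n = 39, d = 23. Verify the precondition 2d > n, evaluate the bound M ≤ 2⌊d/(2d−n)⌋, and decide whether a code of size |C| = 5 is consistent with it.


Plotkin bound M ≤ 6; given |C| = 5 ≤ bound (satisfied).

Check applicability: 2d = 46, n = 39.
2d − n = 7 > 0, so Plotkin applies.
Compute d/(2d−n) = 23/7 ≈ 3.2857.
⌊d/(2d−n)⌋ = 3.
Plotkin bound: M ≤ 2·3 = 6.
Given |C| = 5, check: satisfied.
This |C| is below the Plotkin bound.


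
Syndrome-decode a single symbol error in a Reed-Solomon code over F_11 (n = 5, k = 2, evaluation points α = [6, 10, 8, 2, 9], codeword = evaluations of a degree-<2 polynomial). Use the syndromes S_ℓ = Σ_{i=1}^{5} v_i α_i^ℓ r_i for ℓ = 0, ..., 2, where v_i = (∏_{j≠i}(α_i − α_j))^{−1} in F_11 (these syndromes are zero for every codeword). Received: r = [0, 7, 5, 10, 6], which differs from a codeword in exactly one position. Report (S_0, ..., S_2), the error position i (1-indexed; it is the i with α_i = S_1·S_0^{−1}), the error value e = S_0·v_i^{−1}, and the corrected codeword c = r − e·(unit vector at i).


S = (10, 5, 8), error at position 1, error magnitude e = 8, c = [3, 7, 5, 10, 6].

Step 1: column multipliers v_i = (∏_{j≠i}(α_i − α_j))^{−1} mod 11.
  i = 1 (α = 6): (6−10)(6−8)(6−2)(6−9) = (−4)·(−2)·4·(−3) = −96 ≡ 3, so v_1 = 3^{−1} = 4 (mod 11).
  i = 2 (α = 10): (10−6)(10−8)(10−2)(10−9) = 4·2·8·1 = 64 ≡ 9, so v_2 = 9^{−1} = 5 (mod 11).
  i = 3 (α = 8): (8−6)(8−10)(8−2)(8−9) = 2·(−2)·6·(−1) = 24 ≡ 2, so v_3 = 2^{−1} = 6 (mod 11).
  i = 4 (α = 2): (2−6)(2−10)(2−8)(2−9) = (−4)·(−8)·(−6)·(−7) = 1344 ≡ 2, so v_4 = 2^{−1} = 6 (mod 11).
  i = 5 (α = 9): (9−6)(9−10)(9−8)(9−2) = 3·(−1)·1·7 = −21 ≡ 1, so v_5 = 1^{−1} = 1 (mod 11).
  v = [4, 5, 6, 6, 1].
Step 2: syndromes of r = [0, 7, 5, 10, 6] (all sums mod 11).
  S_0 = Σ v_i r_i = 4·0 + 5·7 + 6·5 + 6·10 + 1·6 = 131 ≡ 10.
  S_1 = Σ v_i α_i r_i = 4·6·0 + 5·10·7 + 6·8·5 + 6·2·10 + 1·9·6 = 764 ≡ 5.
  α_i^2 mod 11 = [3, 1, 9, 4, 4].
  S_2 = Σ v_i α_i^2 r_i = 4·3·0 + 5·1·7 + 6·9·5 + 6·4·10 + 1·4·6 = 569 ≡ 8.
  S = (10, 5, 8) ≠ 0, so r is not a codeword (an error is present).
Step 3: locate the error. For a single error e at position i, S_ℓ = v_i·e·α_i^ℓ, so α_err = S_1/S_0.
  S_0^{−1} = 10^{−1} = 10 (mod 11), so α_err = 5·10 = 50 ≡ 6 = α_1. Error position i = 1.
  Consistency check: S_2/S_1 = 8·9 = 72 ≡ 6 = α_err ✓ (single-error assumption holds).
Step 4: error magnitude e = S_0/v_1 = S_0·∏_{j≠1}(α_1 − α_j) = 10·3 = 30 ≡ 8 (mod 11).
Step 5: correct position 1: c_1 = r_1 − e = 0 − 8 ≡ 3 (mod 11). Hence c = [3, 7, 5, 10, 6].
  Check: interpolating c through the α_i gives m(x) = 8 + 1·x (degree < 2) with m(α_i) = c_i for every i, so c is indeed a codeword.


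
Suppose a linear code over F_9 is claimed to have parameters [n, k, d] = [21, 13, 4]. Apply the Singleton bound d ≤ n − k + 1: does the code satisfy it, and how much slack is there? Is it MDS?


Singleton RHS = n − k + 1 = 9, slack = 5, bound satisfied, not MDS.

Singleton bound: d ≤ n − k + 1.
Here n = 21, k = 13, so n − k + 1 = 9.
Given d = 4, check d ≤ 9: YES.
Slack = (n − k + 1) − d = 5.
The code is NOT MDS (slack = 5 > 0).
Description: the claimed parameters are [21, 13, 4]_9; such a code would be non-MDS.


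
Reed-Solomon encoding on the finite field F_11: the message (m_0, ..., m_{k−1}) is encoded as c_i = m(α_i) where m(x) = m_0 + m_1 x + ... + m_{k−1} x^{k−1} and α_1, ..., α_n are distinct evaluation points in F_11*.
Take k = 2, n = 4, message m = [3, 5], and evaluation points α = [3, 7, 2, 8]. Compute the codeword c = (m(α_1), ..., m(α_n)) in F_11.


c = [7, 5, 2, 10]

Message polynomial: m(x) = 3 + 5·x (mod 11).
For each evaluation point α_i, compute m(α_i) mod 11:
  α_1 = 3: Horner steps 5 → 7, so m(3) = 7.
  α_2 = 7: Horner steps 5 → 5, so m(7) = 5.
  α_3 = 2: Horner steps 5 → 2, so m(2) = 2.
  α_4 = 8: Horner steps 5 → 10, so m(8) = 10.
Codeword c = [7, 5, 2, 10] ∈ F_11^4.


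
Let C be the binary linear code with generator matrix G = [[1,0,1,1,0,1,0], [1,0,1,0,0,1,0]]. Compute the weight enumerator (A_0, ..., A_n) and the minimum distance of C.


Weight distribution: A_0 = 1, A_1 = 1, A_3 = 1, A_4 = 1. Minimum distance d = 1.

Enumerate all 2^2 = 4 messages m ∈ F_2^2.
For each, compute codeword c = mG in F_2^7, then tally its weight.
  m = 00 → c = 0000000, weight = 0.
  m = 10 → c = 1011010, weight = 4.
  m = 01 → c = 1010010, weight = 3.
  m = 11 → c = 0001000, weight = 1.
Tally weights:
  weight 0: 1 codewords.
  weight 1: 1 codewords.
  weight 3: 1 codewords.
  weight 4: 1 codewords.
Minimum distance d = smallest w > 0 with A_w > 0 = 1.
Sanity: Σ A_w = 4 = 2^2 = 4 ✓.


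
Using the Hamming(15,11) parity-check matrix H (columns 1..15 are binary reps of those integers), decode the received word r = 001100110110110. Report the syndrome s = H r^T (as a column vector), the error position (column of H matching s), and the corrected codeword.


s = (1, 0, 1, 0)^T, error position = 10, corrected codeword c = 001100110010110

Compute s = H r^T mod 2 one row at a time:
  s_1 = 1 + 0 + 1 + 1 + 0 + 1 + 1 + 0 = 5 ≡ 1 (mod 2).
  s_2 = 1 + 0 + 0 + 1 + 0 + 1 + 1 + 0 = 4 ≡ 0 (mod 2).
  s_3 = 0 + 1 + 0 + 1 + 1 + 1 + 1 + 0 = 5 ≡ 1 (mod 2).
  s_4 = 0 + 1 + 0 + 1 + 0 + 1 + 1 + 0 = 4 ≡ 0 (mod 2).
s = (1, 0, 1, 0)^T — this equals column 10 of H (binary 1010), so error is at position 10.
Correct: flip bit 10 of r = 001100110110110 to get c = 001100110010110.


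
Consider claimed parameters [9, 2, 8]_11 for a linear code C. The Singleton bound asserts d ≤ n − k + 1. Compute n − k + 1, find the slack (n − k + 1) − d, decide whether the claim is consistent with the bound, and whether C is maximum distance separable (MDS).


Singleton RHS = n − k + 1 = 8, slack = 0, bound satisfied, MDS.

Singleton bound: d ≤ n − k + 1.
Here n = 9, k = 2, so n − k + 1 = 8.
Given d = 8, check d ≤ 8: YES.
Slack = (n − k + 1) − d = 0.
The code is MDS (slack = 0).
Description: the claimed parameters are [9, 2, 8]_11; such a code would be MDS (meets Singleton bound).


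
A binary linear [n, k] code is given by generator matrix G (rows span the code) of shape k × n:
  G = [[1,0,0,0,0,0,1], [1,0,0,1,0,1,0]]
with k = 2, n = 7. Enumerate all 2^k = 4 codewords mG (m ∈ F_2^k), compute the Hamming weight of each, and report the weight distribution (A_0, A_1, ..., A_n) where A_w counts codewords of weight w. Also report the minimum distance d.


Weight distribution: A_0 = 1, A_2 = 1, A_3 = 2. Minimum distance d = 2.

Enumerate all 2^2 = 4 messages m ∈ F_2^2.
For each, compute codeword c = mG in F_2^7, then tally its weight.
  m = 00 → c = 0000000, weight = 0.
  m = 10 → c = 1000001, weight = 2.
  m = 01 → c = 1001010, weight = 3.
  m = 11 → c = 0001011, weight = 3.
Tally weights:
  weight 0: 1 codewords.
  weight 2: 1 codewords.
  weight 3: 2 codewords.
Minimum distance d = smallest w > 0 with A_w > 0 = 2.
Sanity: Σ A_w = 4 = 2^2 = 4 ✓.


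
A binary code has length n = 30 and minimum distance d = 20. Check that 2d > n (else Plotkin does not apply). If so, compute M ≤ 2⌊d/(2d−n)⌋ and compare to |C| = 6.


Plotkin bound M ≤ 4; given |C| = 6 > bound (violated).

Check applicability: 2d = 40, n = 30.
2d − n = 10 > 0, so Plotkin applies.
Compute d/(2d−n) = 20/10 ≈ 2.0000.
⌊d/(2d−n)⌋ = 2.
Plotkin bound: M ≤ 2·2 = 4.
Given |C| = 6, check: VIOLATED.
This |C| is above the Plotkin bound, so no binary code with n = 30, d = 20 and 6 codewords exists.


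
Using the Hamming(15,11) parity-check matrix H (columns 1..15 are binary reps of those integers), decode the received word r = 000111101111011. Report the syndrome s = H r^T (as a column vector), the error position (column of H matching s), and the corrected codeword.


s = (0, 1, 0, 1)^T, error position = 5, corrected codeword c = 000101101111011

Compute s = H r^T mod 2 one row at a time:
  s_1 = 0 + 1 + 1 + 1 + 1 + 0 + 1 + 1 = 6 ≡ 0 (mod 2).
  s_2 = 1 + 1 + 1 + 1 + 1 + 0 + 1 + 1 = 7 ≡ 1 (mod 2).
  s_3 = 0 + 0 + 1 + 1 + 1 + 1 + 1 + 1 = 6 ≡ 0 (mod 2).
  s_4 = 0 + 0 + 1 + 1 + 1 + 1 + 0 + 1 = 5 ≡ 1 (mod 2).
s = (0, 1, 0, 1)^T — this equals column 5 of H (binary 0101), so error is at position 5.
Correct: flip bit 5 of r = 000111101111011 to get c = 000101101111011.


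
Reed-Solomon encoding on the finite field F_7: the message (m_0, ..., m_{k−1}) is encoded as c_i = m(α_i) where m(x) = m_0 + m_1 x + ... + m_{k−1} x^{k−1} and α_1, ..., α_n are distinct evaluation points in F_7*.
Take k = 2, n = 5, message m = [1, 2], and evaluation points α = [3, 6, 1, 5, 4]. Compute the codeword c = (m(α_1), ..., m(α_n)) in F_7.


c = [0, 6, 3, 4, 2]

Message polynomial: m(x) = 1 + 2·x (mod 7).
For each evaluation point α_i, compute m(α_i) mod 7:
  α_1 = 3: Horner steps 2 → 0, so m(3) = 0.
  α_2 = 6: Horner steps 2 → 6, so m(6) = 6.
  α_3 = 1: Horner steps 2 → 3, so m(1) = 3.
  α_4 = 5: Horner steps 2 → 4, so m(5) = 4.
  α_5 = 4: Horner steps 2 → 2, so m(4) = 2.
Codeword c = [0, 6, 3, 4, 2] ∈ F_7^5.


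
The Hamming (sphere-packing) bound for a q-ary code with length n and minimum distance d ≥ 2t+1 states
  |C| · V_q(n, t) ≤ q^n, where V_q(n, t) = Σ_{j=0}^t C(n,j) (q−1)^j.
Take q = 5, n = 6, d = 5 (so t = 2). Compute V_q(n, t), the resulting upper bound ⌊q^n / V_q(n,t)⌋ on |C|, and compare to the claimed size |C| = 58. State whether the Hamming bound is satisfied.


V_q(n, t) = 265, q^n = 15625, Hamming bound = 58, |C| = 58 ≤ bound (satisfied).

Step 1: Compute V_q(n, t) = Σ_{j=0}^2 C(n, j) (q−1)^j.
  j = 0: C(6,0)·(4)^0 = 1·1 = 1.
  j = 1: C(6,1)·(4)^1 = 6·4 = 24.
  j = 2: C(6,2)·(4)^2 = 15·16 = 240.
  V_q(n, t) = 1 + 24 + 240 = 265.
Step 2: q^n = 5^6 = 15625.
Step 3: Hamming bound ⌊q^n / V_q(n,t)⌋ = ⌊15625/265⌋ = 58.
Step 4: Compare |C| = 58 to 58: satisfied.
The claimed |C| lies at the Hamming bound (tight).


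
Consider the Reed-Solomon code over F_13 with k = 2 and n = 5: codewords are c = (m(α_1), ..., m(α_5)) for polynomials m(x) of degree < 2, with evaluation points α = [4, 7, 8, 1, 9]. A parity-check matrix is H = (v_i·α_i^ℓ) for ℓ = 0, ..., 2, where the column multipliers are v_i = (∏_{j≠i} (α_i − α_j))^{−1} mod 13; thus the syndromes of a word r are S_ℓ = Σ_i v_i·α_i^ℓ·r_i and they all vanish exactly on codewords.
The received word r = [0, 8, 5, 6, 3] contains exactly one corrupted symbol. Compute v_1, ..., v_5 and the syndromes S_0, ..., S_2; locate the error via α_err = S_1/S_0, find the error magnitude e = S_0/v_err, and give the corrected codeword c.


S = (4, 2, 1), error at position 2, error magnitude e = 1, c = [0, 7, 5, 6, 3].

Step 1: column multipliers v_i = (∏_{j≠i}(α_i − α_j))^{−1} mod 13.
  i = 1 (α = 4): (4−7)(4−8)(4−1)(4−9) = (−3)·(−4)·3·(−5) = −180 ≡ 2, so v_1 = 2^{−1} = 7 (mod 13).
  i = 2 (α = 7): (7−4)(7−8)(7−1)(7−9) = 3·(−1)·6·(−2) = 36 ≡ 10, so v_2 = 10^{−1} = 4 (mod 13).
  i = 3 (α = 8): (8−4)(8−7)(8−1)(8−9) = 4·1·7·(−1) = −28 ≡ 11, so v_3 = 11^{−1} = 6 (mod 13).
  i = 4 (α = 1): (1−4)(1−7)(1−8)(1−9) = (−3)·(−6)·(−7)·(−8) = 1008 ≡ 7, so v_4 = 7^{−1} = 2 (mod 13).
  i = 5 (α = 9): (9−4)(9−7)(9−8)(9−1) = 5·2·1·8 = 80 ≡ 2, so v_5 = 2^{−1} = 7 (mod 13).
  v = [7, 4, 6, 2, 7].
Step 2: syndromes of r = [0, 8, 5, 6, 3] (all sums mod 13).
  S_0 = Σ v_i r_i = 7·0 + 4·8 + 6·5 + 2·6 + 7·3 = 95 ≡ 4.
  S_1 = Σ v_i α_i r_i = 7·4·0 + 4·7·8 + 6·8·5 + 2·1·6 + 7·9·3 = 665 ≡ 2.
  α_i^2 mod 13 = [3, 10, 12, 1, 3].
  S_2 = Σ v_i α_i^2 r_i = 7·3·0 + 4·10·8 + 6·12·5 + 2·1·6 + 7·3·3 = 755 ≡ 1.
  S = (4, 2, 1) ≠ 0, so r is not a codeword (an error is present).
Step 3: locate the error. For a single error e at position i, S_ℓ = v_i·e·α_i^ℓ, so α_err = S_1/S_0.
  S_0^{−1} = 4^{−1} = 10 (mod 13), so α_err = 2·10 = 20 ≡ 7 = α_2. Error position i = 2.
  Consistency check: S_2/S_1 = 1·7 = 7 ≡ 7 = α_err ✓ (single-error assumption holds).
Step 4: error magnitude e = S_0/v_2 = S_0·∏_{j≠2}(α_2 − α_j) = 4·10 = 40 ≡ 1 (mod 13).
Step 5: correct position 2: c_2 = r_2 − e = 8 − 1 ≡ 7 (mod 13). Hence c = [0, 7, 5, 6, 3].
  Check: interpolating c through the α_i gives m(x) = 8 + 11·x (degree < 2) with m(α_i) = c_i for every i, so c is indeed a codeword.


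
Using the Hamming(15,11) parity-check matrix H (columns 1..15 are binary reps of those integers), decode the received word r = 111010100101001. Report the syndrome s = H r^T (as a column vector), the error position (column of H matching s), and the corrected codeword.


s = (1, 0, 1, 1)^T, error position = 11, corrected codeword c = 111010100111001

Compute s = H r^T mod 2 one row at a time:
  s_1 = 0 + 0 + 1 + 0 + 1 + 0 + 0 + 1 = 3 ≡ 1 (mod 2).
  s_2 = 0 + 1 + 0 + 1 + 1 + 0 + 0 + 1 = 4 ≡ 0 (mod 2).
  s_3 = 1 + 1 + 0 + 1 + 1 + 0 + 0 + 1 = 5 ≡ 1 (mod 2).
  s_4 = 1 + 1 + 1 + 1 + 0 + 0 + 0 + 1 = 5 ≡ 1 (mod 2).
s = (1, 0, 1, 1)^T — this equals column 11 of H (binary 1011), so error is at position 11.
Correct: flip bit 11 of r = 111010100101001 to get c = 111010100111001.


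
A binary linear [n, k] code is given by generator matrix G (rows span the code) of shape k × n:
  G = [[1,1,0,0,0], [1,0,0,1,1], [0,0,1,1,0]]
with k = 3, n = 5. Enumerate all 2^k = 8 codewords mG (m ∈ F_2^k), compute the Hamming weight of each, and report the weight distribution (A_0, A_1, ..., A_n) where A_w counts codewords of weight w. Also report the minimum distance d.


Weight distribution: A_0 = 1, A_2 = 2, A_3 = 4, A_4 = 1. Minimum distance d = 2.

Enumerate all 2^3 = 8 messages m ∈ F_2^3.
For each, compute codeword c = mG in F_2^5, then tally its weight.
  m = 000 → c = 00000, weight = 0.
  m = 100 → c = 11000, weight = 2.
  m = 010 → c = 10011, weight = 3.
  m = 110 → c = 01011, weight = 3.
  m = 001 → c = 00110, weight = 2.
  m = 101 → c = 11110, weight = 4.
  m = 011 → c = 10101, weight = 3.
  m = 111 → c = 01101, weight = 3.
Tally weights:
  weight 0: 1 codewords.
  weight 2: 2 codewords.
  weight 3: 4 codewords.
  weight 4: 1 codewords.
Minimum distance d = smallest w > 0 with A_w > 0 = 2.
Sanity: Σ A_w = 8 = 2^3 = 8 ✓.


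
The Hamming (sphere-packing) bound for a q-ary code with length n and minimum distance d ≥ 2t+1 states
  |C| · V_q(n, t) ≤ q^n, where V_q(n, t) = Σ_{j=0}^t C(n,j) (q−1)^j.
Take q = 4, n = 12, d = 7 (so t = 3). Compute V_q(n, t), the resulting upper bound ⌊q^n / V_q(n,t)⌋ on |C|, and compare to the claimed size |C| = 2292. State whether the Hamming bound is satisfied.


V_q(n, t) = 6571, q^n = 16777216, Hamming bound = 2553, |C| = 2292 ≤ bound (satisfied).

Step 1: Compute V_q(n, t) = Σ_{j=0}^3 C(n, j) (q−1)^j.
  j = 0: C(12,0)·(3)^0 = 1·1 = 1.
  j = 1: C(12,1)·(3)^1 = 12·3 = 36.
  j = 2: C(12,2)·(3)^2 = 66·9 = 594.
  j = 3: C(12,3)·(3)^3 = 220·27 = 5940.
  V_q(n, t) = 1 + 36 + 594 + 5940 = 6571.
Step 2: q^n = 4^12 = 16777216.
Step 3: Hamming bound ⌊q^n / V_q(n,t)⌋ = ⌊16777216/6571⌋ = 2553.
Step 4: Compare |C| = 2292 to 2553: satisfied.
The claimed |C| lies below the Hamming bound.


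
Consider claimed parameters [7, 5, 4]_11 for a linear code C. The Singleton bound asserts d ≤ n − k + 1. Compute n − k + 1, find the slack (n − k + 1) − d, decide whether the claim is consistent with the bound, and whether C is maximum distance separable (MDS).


Singleton RHS = n − k + 1 = 3, slack = -1, bound violated (no such code; not MDS).

Singleton bound: d ≤ n − k + 1.
Here n = 7, k = 5, so n − k + 1 = 3.
Given d = 4, check d ≤ 3: NO.
Slack = (n − k + 1) − d = -1.
The slack is negative: d = 4 exceeds n − k + 1 = 3 by 1, so the Singleton bound is violated and no linear [7, 5, 4]_11 code can exist. In particular it is not MDS (MDS requires d = n − k + 1 exactly).
Description: the claimed parameters are [7, 5, 4]_11; such a code would be impossible (violates the Singleton bound).


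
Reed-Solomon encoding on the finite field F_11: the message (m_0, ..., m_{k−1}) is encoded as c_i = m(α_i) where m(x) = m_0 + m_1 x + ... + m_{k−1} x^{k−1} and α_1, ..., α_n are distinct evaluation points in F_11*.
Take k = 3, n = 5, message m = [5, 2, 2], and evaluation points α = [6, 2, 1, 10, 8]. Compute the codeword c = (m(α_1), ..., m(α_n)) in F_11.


c = [1, 6, 9, 5, 6]

Message polynomial: m(x) = 5 + 2·x + 2·x^2 (mod 11).
For each evaluation point α_i, compute m(α_i) mod 11:
  α_1 = 6: Horner steps 2 → 3 → 1, so m(6) = 1.
  α_2 = 2: Horner steps 2 → 6 → 6, so m(2) = 6.
  α_3 = 1: Horner steps 2 → 4 → 9, so m(1) = 9.
  α_4 = 10: Horner steps 2 → 0 → 5, so m(10) = 5.
  α_5 = 8: Horner steps 2 → 7 → 6, so m(8) = 6.
Codeword c = [1, 6, 9, 5, 6] ∈ F_11^5.


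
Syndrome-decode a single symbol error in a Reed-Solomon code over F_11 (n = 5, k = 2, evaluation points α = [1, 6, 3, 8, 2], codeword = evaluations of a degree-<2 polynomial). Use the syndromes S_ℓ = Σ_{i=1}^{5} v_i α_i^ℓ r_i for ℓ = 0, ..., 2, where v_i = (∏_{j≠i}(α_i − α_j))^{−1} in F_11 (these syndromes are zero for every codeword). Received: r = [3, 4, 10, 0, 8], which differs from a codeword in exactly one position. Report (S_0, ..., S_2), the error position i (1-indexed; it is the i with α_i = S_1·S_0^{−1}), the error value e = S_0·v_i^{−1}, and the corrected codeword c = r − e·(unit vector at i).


S = (2, 4, 8), error at position 5, error magnitude e = 7, c = [3, 4, 10, 0, 1].

Step 1: column multipliers v_i = (∏_{j≠i}(α_i − α_j))^{−1} mod 11.
  i = 1 (α = 1): (1−6)(1−3)(1−8)(1−2) = (−5)·(−2)·(−7)·(−1) = 70 ≡ 4, so v_1 = 4^{−1} = 3 (mod 11).
  i = 2 (α = 6): (6−1)(6−3)(6−8)(6−2) = 5·3·(−2)·4 = −120 ≡ 1, so v_2 = 1^{−1} = 1 (mod 11).
  i = 3 (α = 3): (3−1)(3−6)(3−8)(3−2) = 2·(−3)·(−5)·1 = 30 ≡ 8, so v_3 = 8^{−1} = 7 (mod 11).
  i = 4 (α = 8): (8−1)(8−6)(8−3)(8−2) = 7·2·5·6 = 420 ≡ 2, so v_4 = 2^{−1} = 6 (mod 11).
  i = 5 (α = 2): (2−1)(2−6)(2−3)(2−8) = 1·(−4)·(−1)·(−6) = −24 ≡ 9, so v_5 = 9^{−1} = 5 (mod 11).
  v = [3, 1, 7, 6, 5].
Step 2: syndromes of r = [3, 4, 10, 0, 8] (all sums mod 11).
  S_0 = Σ v_i r_i = 3·3 + 1·4 + 7·10 + 6·0 + 5·8 = 123 ≡ 2.
  S_1 = Σ v_i α_i r_i = 3·1·3 + 1·6·4 + 7·3·10 + 6·8·0 + 5·2·8 = 323 ≡ 4.
  α_i^2 mod 11 = [1, 3, 9, 9, 4].
  S_2 = Σ v_i α_i^2 r_i = 3·1·3 + 1·3·4 + 7·9·10 + 6·9·0 + 5·4·8 = 811 ≡ 8.
  S = (2, 4, 8) ≠ 0, so r is not a codeword (an error is present).
Step 3: locate the error. For a single error e at position i, S_ℓ = v_i·e·α_i^ℓ, so α_err = S_1/S_0.
  S_0^{−1} = 2^{−1} = 6 (mod 11), so α_err = 4·6 = 24 ≡ 2 = α_5. Error position i = 5.
  Consistency check: S_2/S_1 = 8·3 = 24 ≡ 2 = α_err ✓ (single-error assumption holds).
Step 4: error magnitude e = S_0/v_5 = S_0·∏_{j≠5}(α_5 − α_j) = 2·9 = 18 ≡ 7 (mod 11).
Step 5: correct position 5: c_5 = r_5 − e = 8 − 7 ≡ 1 (mod 11). Hence c = [3, 4, 10, 0, 1].
  Check: interpolating c through the α_i gives m(x) = 5 + 9·x (degree < 2) with m(α_i) = c_i for every i, so c is indeed a codeword.
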